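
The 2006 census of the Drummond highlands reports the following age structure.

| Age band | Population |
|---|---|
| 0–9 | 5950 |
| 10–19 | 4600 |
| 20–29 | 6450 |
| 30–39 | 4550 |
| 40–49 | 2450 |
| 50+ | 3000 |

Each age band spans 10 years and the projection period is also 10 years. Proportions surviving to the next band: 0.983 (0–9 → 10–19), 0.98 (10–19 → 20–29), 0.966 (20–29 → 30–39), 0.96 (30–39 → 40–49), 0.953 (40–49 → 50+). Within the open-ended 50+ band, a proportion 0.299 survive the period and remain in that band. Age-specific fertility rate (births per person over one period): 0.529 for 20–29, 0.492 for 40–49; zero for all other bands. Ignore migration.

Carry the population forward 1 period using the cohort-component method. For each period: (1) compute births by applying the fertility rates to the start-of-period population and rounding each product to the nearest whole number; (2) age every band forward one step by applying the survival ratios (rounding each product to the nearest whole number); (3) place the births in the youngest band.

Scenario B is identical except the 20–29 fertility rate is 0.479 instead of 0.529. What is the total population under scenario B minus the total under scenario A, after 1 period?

Numbering the groups 1..6 from youngest to oldest:
After projecting period 1:
Births: 6450 × 0.529 = 3412  |  2450 × 0.492 = 1205 — total 4617
Group 2: 5950 × 0.983 = 5849
Group 3: 4600 × 0.98 = 4508
Group 4: 6450 × 0.966 = 6231
Group 5: 4550 × 0.96 = 4368
Group 6: 2450 × 0.953 + 3000 × 0.299 = 2335 + 897 = 3232
Population now: 0–9=4617, 10–19=5849, 20–29=4508, 30–39=6231, 40–49=4368, 50+=3232
Scenario A total after 1 period: 28805
Scenario B projection —
After projecting period 1:
Births: 6450 × 0.479 = 3090  |  2450 × 0.492 = 1205 — total 4295
Group 2: 5950 × 0.983 = 5849
Group 3: 4600 × 0.98 = 4508
Group 4: 6450 × 0.966 = 6231
Group 5: 4550 × 0.96 = 4368
Group 6: 2450 × 0.953 + 3000 × 0.299 = 2335 + 897 = 3232
Population now: 0–9=4295, 10–19=5849, 20–29=4508, 30–39=6231, 40–49=4368, 50+=3232
Scenario B total after 1 period: 28483
Difference B − A = 28483 − 28805 = -322

-322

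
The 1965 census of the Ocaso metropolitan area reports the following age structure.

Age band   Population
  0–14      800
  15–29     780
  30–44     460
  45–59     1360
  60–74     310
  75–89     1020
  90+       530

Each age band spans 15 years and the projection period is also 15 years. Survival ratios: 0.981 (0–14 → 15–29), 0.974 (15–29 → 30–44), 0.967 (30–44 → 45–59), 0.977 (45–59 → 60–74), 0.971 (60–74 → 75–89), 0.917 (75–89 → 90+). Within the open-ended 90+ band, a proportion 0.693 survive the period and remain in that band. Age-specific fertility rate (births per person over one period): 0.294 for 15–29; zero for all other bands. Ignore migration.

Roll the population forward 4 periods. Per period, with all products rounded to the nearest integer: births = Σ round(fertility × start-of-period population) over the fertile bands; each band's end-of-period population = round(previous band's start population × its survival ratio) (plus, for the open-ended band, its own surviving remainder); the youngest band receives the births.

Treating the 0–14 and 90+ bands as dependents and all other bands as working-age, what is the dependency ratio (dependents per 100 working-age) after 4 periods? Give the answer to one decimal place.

Let group 1 be 0–14 through group 7 = 90+.
[period 1]
Births: 780 * 0.294 = 229
Group 2: 800 * 0.981 = 785
Group 3: 780 * 0.974 = 760
Group 4: 460 * 0.967 = 445
Group 5: 1360 * 0.977 = 1329
Group 6: 310 * 0.971 = 301
Group 7: 1020 * 0.917 + 530 * 0.693 = 935 + 367 = 1302
→ [229, 785, 760, 445, 1329, 301, 1302]
[period 2]
Births: 785 * 0.294 = 231
Group 2: 229 * 0.981 = 225
Group 3: 785 * 0.974 = 765
Group 4: 760 * 0.967 = 735
Group 5: 445 * 0.977 = 435
Group 6: 1329 * 0.971 = 1290
Group 7: 301 * 0.917 + 1302 * 0.693 = 276 + 902 = 1178
→ [231, 225, 765, 735, 435, 1290, 1178]
[period 3]
Births: 225 * 0.294 = 66
Group 2: 231 * 0.981 = 227
Group 3: 225 * 0.974 = 219
Group 4: 765 * 0.967 = 740
Group 5: 735 * 0.977 = 718
Group 6: 435 * 0.971 = 422
Group 7: 1290 * 0.917 + 1178 * 0.693 = 1183 + 816 = 1999
→ [66, 227, 219, 740, 718, 422, 1999]
[period 4]
Births: 227 * 0.294 = 67
Group 2: 66 * 0.981 = 65
Group 3: 227 * 0.974 = 221
Group 4: 219 * 0.967 = 212
Group 5: 740 * 0.977 = 723
Group 6: 718 * 0.971 = 697
Group 7: 422 * 0.917 + 1999 * 0.693 = 387 + 1385 = 1772
→ [67, 65, 221, 212, 723, 697, 1772]
Dependents (band 0–14 + band 90+) = 67 + 1772 = 1839; working-age = 1918; ratio = 1839/1918 × 100 = 95.9

95.9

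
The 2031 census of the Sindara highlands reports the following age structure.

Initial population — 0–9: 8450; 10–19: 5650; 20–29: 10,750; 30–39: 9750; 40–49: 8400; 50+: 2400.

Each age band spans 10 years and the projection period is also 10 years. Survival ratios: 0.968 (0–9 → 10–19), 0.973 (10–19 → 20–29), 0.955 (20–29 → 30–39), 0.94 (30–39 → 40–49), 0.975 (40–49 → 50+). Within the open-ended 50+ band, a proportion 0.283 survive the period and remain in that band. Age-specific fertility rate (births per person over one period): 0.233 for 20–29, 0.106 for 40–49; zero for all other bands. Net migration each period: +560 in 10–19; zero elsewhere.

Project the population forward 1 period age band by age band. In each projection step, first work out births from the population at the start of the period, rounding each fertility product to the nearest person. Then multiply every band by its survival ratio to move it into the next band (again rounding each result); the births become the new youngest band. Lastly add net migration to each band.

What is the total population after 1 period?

45932

— Period 1 —
Births: 10750 × 0.233 = 2505, 8400 × 0.106 = 890 → 3395
10–19: 8450 × 0.968 = 8180
20–29: 5650 × 0.973 = 5497
30–39: 10750 × 0.955 = 10266
40–49: 9750 × 0.94 = 9165
50+: 8400 × 0.975 + 2400 × 0.283 = 8190 + 679 = 8869
Net migration: 10–19 + 560 → 8740
End of period: [3395, 8740, 5497, 10266, 9165, 8869]
Total after period 1: 3395 + 8740 + 5497 + 10266 + 9165 + 8869 = 45932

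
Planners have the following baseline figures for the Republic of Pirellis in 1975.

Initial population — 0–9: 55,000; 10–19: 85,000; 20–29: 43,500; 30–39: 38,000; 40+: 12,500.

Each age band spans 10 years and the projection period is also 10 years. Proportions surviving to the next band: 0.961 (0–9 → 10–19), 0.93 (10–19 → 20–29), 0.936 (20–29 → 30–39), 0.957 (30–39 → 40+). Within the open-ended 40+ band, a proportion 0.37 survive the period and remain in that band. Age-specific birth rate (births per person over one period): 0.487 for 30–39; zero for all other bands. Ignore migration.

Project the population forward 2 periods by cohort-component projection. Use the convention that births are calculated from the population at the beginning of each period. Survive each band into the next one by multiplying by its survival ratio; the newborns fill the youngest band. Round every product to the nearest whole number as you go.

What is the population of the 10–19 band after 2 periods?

— Period 1 —
Births: 38000 × 0.487 = 18506
10–19: 55000 × 0.961 = 52855
20–29: 85000 × 0.93 = 79050
30–39: 43500 × 0.936 = 40716
40+: 38000 × 0.957 + 12500 × 0.37 = 36366 + 4625 = 40991
End of period: [18506, 52855, 79050, 40716, 40991]
— Period 2 —
Births: 40716 × 0.487 = 19829
10–19: 18506 × 0.961 = 17784
20–29: 52855 × 0.93 = 49155
30–39: 79050 × 0.936 = 73991
40+: 40716 × 0.957 + 40991 × 0.37 = 38965 + 15167 = 54132
End of period: [19829, 17784, 49155, 73991, 54132]

17784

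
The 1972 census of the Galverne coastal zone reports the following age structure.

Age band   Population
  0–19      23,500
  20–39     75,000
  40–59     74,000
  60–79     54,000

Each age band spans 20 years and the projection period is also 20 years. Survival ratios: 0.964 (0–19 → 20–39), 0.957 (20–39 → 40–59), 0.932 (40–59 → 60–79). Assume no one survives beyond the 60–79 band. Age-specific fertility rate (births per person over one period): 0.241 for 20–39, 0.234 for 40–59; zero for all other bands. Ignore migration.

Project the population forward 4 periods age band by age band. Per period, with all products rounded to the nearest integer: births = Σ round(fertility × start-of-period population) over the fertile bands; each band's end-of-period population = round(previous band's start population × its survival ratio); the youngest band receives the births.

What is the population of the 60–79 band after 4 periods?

(Groups numbered youngest = 1 to oldest = 4.)
[period 1]
Births: 75000 × 0.241 = 18075, 74000 × 0.234 = 17316 → 35391
Group 2: 23500 × 0.964 = 22654
Group 3: 75000 × 0.957 = 71775
Group 4: 74000 × 0.932 = 68968
Population now: 0–19=35391, 20–39=22654, 40–59=71775, 60–79=68968
[period 2]
Births: 22654 × 0.241 = 5460, 71775 × 0.234 = 16795 → 22255
Group 2: 35391 × 0.964 = 34117
Group 3: 22654 × 0.957 = 21680
Group 4: 71775 × 0.932 = 66894
Population now: 0–19=22255, 20–39=34117, 40–59=21680, 60–79=66894
[period 3]
Births: 34117 × 0.241 = 8222, 21680 × 0.234 = 5073 → 13295
Group 2: 22255 × 0.964 = 21454
Group 3: 34117 × 0.957 = 32650
Group 4: 21680 × 0.932 = 20206
Population now: 0–19=13295, 20–39=21454, 40–59=32650, 60–79=20206
[period 4]
Births: 21454 × 0.241 = 5170, 32650 × 0.234 = 7640 → 12810
Group 2: 13295 × 0.964 = 12816
Group 3: 21454 × 0.957 = 20531
Group 4: 32650 × 0.932 = 30430
Population now: 0–19=12810, 20–39=12816, 40–59=20531, 60–79=30430

30430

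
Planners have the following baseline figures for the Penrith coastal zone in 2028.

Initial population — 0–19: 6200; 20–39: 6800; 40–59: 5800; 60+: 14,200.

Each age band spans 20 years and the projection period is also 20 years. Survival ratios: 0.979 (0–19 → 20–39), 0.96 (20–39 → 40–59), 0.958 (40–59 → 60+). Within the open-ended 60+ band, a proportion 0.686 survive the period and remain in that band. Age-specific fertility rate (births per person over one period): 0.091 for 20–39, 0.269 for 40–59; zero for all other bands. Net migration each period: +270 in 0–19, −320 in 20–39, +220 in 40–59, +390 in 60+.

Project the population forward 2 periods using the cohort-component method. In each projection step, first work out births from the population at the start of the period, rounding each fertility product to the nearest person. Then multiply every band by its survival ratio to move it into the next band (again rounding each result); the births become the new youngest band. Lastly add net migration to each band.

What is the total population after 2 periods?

— Period 1 —
Births: 6800 × 0.091 = 619 ; 5800 × 0.269 = 1560 — total 2179
20–39: 6200 × 0.979 = 6070
40–59: 6800 × 0.96 = 6528
60+: 5800 × 0.958 + 14200 × 0.686 = 5556 + 9741 = 15297
Net migration: 0–19 + 270 → 2449; 20–39 − 320 → 5750; 40–59 + 220 → 6748; 60+ + 390 → 15687
→ [2449, 5750, 6748, 15687]
— Period 2 —
Births: 5750 × 0.091 = 523 ; 6748 × 0.269 = 1815 — total 2338
20–39: 2449 × 0.979 = 2398
40–59: 5750 × 0.96 = 5520
60+: 6748 × 0.958 + 15687 × 0.686 = 6465 + 10761 = 17226
Net migration: 0–19 + 270 → 2608; 20–39 − 320 → 2078; 40–59 + 220 → 5740; 60+ + 390 → 17616
→ [2608, 2078, 5740, 17616]
Total after period 2: 2608 + 2078 + 5740 + 17616 = 28042

28042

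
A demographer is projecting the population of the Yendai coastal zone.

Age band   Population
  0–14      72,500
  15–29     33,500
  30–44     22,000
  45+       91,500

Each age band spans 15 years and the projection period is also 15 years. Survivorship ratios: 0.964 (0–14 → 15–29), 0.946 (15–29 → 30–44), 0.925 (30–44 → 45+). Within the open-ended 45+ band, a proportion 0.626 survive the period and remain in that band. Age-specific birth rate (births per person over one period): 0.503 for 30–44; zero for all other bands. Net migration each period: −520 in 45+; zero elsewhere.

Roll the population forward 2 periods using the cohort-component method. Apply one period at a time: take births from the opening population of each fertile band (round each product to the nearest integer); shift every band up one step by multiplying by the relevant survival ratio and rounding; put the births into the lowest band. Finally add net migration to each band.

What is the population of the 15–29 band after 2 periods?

Call the groups 1 to 4, youngest first.
— Period 1 —
Births: 22000 * 0.503 = 11066
Group 2: 72500 * 0.964 = 69890
Group 3: 33500 * 0.946 = 31691
Group 4: 22000 * 0.925 + 91500 * 0.626 = 20350 + 57279 = 77629
Net migration: Group 4 − 520 → 77109
Population now: 0–14=11066, 15–29=69890, 30–44=31691, 45+=77109
— Period 2 —
Births: 31691 * 0.503 = 15941
Group 2: 11066 * 0.964 = 10668
Group 3: 69890 * 0.946 = 66116
Group 4: 31691 * 0.925 + 77109 * 0.626 = 29314 + 48270 = 77584
Net migration: Group 4 − 520 → 77064
Population now: 0–14=15941, 15–29=10668, 30–44=66116, 45+=77064

10668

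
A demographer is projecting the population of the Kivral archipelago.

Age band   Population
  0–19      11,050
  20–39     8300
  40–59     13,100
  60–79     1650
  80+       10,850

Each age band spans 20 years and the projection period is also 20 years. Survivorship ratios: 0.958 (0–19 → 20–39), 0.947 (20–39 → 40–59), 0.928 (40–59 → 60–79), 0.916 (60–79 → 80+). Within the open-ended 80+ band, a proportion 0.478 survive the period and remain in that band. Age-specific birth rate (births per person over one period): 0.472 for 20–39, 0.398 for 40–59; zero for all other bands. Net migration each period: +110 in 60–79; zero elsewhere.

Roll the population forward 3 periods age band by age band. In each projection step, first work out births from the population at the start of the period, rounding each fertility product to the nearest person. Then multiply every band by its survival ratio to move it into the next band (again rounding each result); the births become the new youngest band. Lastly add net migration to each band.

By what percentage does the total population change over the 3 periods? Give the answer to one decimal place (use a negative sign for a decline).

5.2

[period 1]
Births: 8300 * 0.472 = 3918  |  13100 * 0.398 = 5214 — total 9132
20–39: 11050 * 0.958 = 10586
40–59: 8300 * 0.947 = 7860
60–79: 13100 * 0.928 = 12157
80+: 1650 * 0.916 + 10850 * 0.478 = 1511 + 5186 = 6697
Net migration: 60–79 + 110 → 12267
End of period: [9132, 10586, 7860, 12267, 6697]
[period 2]
Births: 10586 * 0.472 = 4997  |  7860 * 0.398 = 3128 — total 8125
20–39: 9132 * 0.958 = 8748
40–59: 10586 * 0.947 = 10025
60–79: 7860 * 0.928 = 7294
80+: 12267 * 0.916 + 6697 * 0.478 = 11237 + 3201 = 14438
Net migration: 60–79 + 110 → 7404
End of period: [8125, 8748, 10025, 7404, 14438]
[period 3]
Births: 8748 * 0.472 = 4129  |  10025 * 0.398 = 3990 — total 8119
20–39: 8125 * 0.958 = 7784
40–59: 8748 * 0.947 = 8284
60–79: 10025 * 0.928 = 9303
80+: 7404 * 0.916 + 14438 * 0.478 = 6782 + 6901 = 13683
Net migration: 60–79 + 110 → 9413
End of period: [8119, 7784, 8284, 9413, 13683]
Total: 44950 → 47283; change = 2333; percentage change = 5.2%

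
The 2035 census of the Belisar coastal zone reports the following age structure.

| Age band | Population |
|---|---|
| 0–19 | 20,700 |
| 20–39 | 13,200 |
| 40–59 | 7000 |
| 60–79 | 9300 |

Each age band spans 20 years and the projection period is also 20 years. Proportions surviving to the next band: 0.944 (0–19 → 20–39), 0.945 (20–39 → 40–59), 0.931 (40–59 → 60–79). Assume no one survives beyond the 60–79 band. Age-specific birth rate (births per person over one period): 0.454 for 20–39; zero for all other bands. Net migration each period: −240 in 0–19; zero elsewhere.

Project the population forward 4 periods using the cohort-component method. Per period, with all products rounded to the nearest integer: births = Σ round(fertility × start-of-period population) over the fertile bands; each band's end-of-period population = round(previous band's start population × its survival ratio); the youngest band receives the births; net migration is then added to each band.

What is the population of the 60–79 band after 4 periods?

Call the bands 1 to 4, youngest first.
Period 1:
Births: 13200 × 0.454 = 5993
Band 2: 20700 × 0.944 = 19541
Band 3: 13200 × 0.945 = 12474
Band 4: 7000 × 0.931 = 6517
Net migration: Band 1 − 240 → 5753
Population now: 0–19=5753, 20–39=19541, 40–59=12474, 60–79=6517
Period 2:
Births: 19541 × 0.454 = 8872
Band 2: 5753 × 0.944 = 5431
Band 3: 19541 × 0.945 = 18466
Band 4: 12474 × 0.931 = 11613
Net migration: Band 1 − 240 → 8632
Population now: 0–19=8632, 20–39=5431, 40–59=18466, 60–79=11613
Period 3:
Births: 5431 × 0.454 = 2466
Band 2: 8632 × 0.944 = 8149
Band 3: 5431 × 0.945 = 5132
Band 4: 18466 × 0.931 = 17192
Net migration: Band 1 − 240 → 2226
Population now: 0–19=2226, 20–39=8149, 40–59=5132, 60–79=17192
Period 4:
Births: 8149 × 0.454 = 3700
Band 2: 2226 × 0.944 = 2101
Band 3: 8149 × 0.945 = 7701
Band 4: 5132 × 0.931 = 4778
Net migration: Band 1 − 240 → 3460
Population now: 0–19=3460, 20–39=2101, 40–59=7701, 60–79=4778

4778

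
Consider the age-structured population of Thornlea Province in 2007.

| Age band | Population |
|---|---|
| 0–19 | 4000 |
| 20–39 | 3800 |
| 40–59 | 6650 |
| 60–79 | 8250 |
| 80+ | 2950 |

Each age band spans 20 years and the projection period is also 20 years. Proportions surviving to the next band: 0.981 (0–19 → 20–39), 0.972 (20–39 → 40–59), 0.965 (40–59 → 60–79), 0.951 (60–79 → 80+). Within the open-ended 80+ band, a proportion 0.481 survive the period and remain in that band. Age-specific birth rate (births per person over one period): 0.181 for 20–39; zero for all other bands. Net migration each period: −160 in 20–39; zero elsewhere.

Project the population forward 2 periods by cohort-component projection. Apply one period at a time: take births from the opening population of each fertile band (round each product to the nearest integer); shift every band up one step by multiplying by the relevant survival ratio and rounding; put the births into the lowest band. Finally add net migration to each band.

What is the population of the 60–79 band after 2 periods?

[period 1]
Births: 3800 × 0.181 = 688
20–39: 4000 × 0.981 = 3924
40–59: 3800 × 0.972 = 3694
60–79: 6650 × 0.965 = 6417
80+: 8250 × 0.951 + 2950 × 0.481 = 7846 + 1419 = 9265
Net migration: 20–39 − 160 → 3764
End of period: [688, 3764, 3694, 6417, 9265]
[period 2]
Births: 3764 × 0.181 = 681
20–39: 688 × 0.981 = 675
40–59: 3764 × 0.972 = 3659
60–79: 3694 × 0.965 = 3565
80+: 6417 × 0.951 + 9265 × 0.481 = 6103 + 4456 = 10559
Net migration: 20–39 − 160 → 515
End of period: [681, 515, 3659, 3565, 10559]

3565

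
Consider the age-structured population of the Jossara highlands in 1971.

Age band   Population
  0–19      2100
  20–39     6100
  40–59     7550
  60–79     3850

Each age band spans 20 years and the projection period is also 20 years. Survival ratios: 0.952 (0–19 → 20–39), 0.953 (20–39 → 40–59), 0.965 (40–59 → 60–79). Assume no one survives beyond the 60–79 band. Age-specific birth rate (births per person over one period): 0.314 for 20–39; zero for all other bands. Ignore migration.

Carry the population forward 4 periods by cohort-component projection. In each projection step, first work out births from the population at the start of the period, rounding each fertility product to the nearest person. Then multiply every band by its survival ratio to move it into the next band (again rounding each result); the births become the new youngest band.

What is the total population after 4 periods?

Let band 1 be 0–19 through band 4 = 60–79.
After projecting period 1:
Births: 6100 × 0.314 = 1915
Band 2: 2100 × 0.952 = 1999
Band 3: 6100 × 0.953 = 5813
Band 4: 7550 × 0.965 = 7286
Population now: 0–19=1915, 20–39=1999, 40–59=5813, 60–79=7286
After projecting period 2:
Births: 1999 × 0.314 = 628
Band 2: 1915 × 0.952 = 1823
Band 3: 1999 × 0.953 = 1905
Band 4: 5813 × 0.965 = 5610
Population now: 0–19=628, 20–39=1823, 40–59=1905, 60–79=5610
After projecting period 3:
Births: 1823 × 0.314 = 572
Band 2: 628 × 0.952 = 598
Band 3: 1823 × 0.953 = 1737
Band 4: 1905 × 0.965 = 1838
Population now: 0–19=572, 20–39=598, 40–59=1737, 60–79=1838
After projecting period 4:
Births: 598 × 0.314 = 188
Band 2: 572 × 0.952 = 545
Band 3: 598 × 0.953 = 570
Band 4: 1737 × 0.965 = 1676
Population now: 0–19=188, 20–39=545, 40–59=570, 60–79=1676
Total after period 4: 188 + 545 + 570 + 1676 = 2979

2979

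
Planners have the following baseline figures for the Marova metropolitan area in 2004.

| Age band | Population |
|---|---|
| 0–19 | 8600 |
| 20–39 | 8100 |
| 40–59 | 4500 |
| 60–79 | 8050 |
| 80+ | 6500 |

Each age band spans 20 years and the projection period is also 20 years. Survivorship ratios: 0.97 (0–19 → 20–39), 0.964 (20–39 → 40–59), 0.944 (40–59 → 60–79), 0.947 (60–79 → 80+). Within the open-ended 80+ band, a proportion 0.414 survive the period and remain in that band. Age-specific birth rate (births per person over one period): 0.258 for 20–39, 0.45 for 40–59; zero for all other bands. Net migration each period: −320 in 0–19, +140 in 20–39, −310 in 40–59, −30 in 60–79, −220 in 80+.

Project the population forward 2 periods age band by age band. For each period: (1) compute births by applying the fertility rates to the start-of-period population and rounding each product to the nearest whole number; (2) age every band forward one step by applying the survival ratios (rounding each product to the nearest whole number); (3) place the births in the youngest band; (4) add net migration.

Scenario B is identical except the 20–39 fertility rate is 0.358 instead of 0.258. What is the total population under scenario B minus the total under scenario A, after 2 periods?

Period 1:
Births: 8100 × 0.258 = 2090, 4500 × 0.45 = 2025 — total 4115
20–39: 8600 × 0.97 = 8342
40–59: 8100 × 0.964 = 7808
60–79: 4500 × 0.944 = 4248
80+: 8050 × 0.947 + 6500 × 0.414 = 7623 + 2691 = 10314
Net migration: 0–19 − 320 → 3795; 20–39 + 140 → 8482; 40–59 − 310 → 7498; 60–79 − 30 → 4218; 80+ − 220 → 10094
→ [3795, 8482, 7498, 4218, 10094]
Period 2:
Births: 8482 × 0.258 = 2188, 7498 × 0.45 = 3374 — total 5562
20–39: 3795 × 0.97 = 3681
40–59: 8482 × 0.964 = 8177
60–79: 7498 × 0.944 = 7078
80+: 4218 × 0.947 + 10094 × 0.414 = 3994 + 4179 = 8173
Net migration: 0–19 − 320 → 5242; 20–39 + 140 → 3821; 40–59 − 310 → 7867; 60–79 − 30 → 7048; 80+ − 220 → 7953
→ [5242, 3821, 7867, 7048, 7953]
Scenario A total after 2 periods: 31931
Scenario B projection —
Period 1:
Births: 8100 × 0.358 = 2900, 4500 × 0.45 = 2025 — total 4925
20–39: 8600 × 0.97 = 8342
40–59: 8100 × 0.964 = 7808
60–79: 4500 × 0.944 = 4248
80+: 8050 × 0.947 + 6500 × 0.414 = 7623 + 2691 = 10314
Net migration: 0–19 − 320 → 4605; 20–39 + 140 → 8482; 40–59 − 310 → 7498; 60–79 − 30 → 4218; 80+ − 220 → 10094
→ [4605, 8482, 7498, 4218, 10094]
Period 2:
Births: 8482 × 0.358 = 3037, 7498 × 0.45 = 3374 — total 6411
20–39: 4605 × 0.97 = 4467
40–59: 8482 × 0.964 = 8177
60–79: 7498 × 0.944 = 7078
80+: 4218 × 0.947 + 10094 × 0.414 = 3994 + 4179 = 8173
Net migration: 0–19 − 320 → 6091; 20–39 + 140 → 4607; 40–59 − 310 → 7867; 60–79 − 30 → 7048; 80+ − 220 → 7953
→ [6091, 4607, 7867, 7048, 7953]
Scenario B total after 2 periods: 33566
Difference B − A = 33566 − 31931 = 1635

1635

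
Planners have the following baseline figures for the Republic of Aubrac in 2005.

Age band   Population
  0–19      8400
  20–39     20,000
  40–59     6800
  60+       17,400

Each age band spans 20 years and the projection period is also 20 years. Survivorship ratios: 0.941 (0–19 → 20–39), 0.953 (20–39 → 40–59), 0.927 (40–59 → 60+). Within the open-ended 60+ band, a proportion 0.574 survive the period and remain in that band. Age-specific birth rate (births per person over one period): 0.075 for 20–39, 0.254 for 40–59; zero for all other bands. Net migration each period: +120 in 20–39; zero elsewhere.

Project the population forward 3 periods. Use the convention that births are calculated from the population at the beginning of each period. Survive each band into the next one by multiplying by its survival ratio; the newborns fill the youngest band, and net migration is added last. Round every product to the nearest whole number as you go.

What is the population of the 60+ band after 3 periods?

22599

Period 1.
Births: 20000 × 0.075 = 1500  |  6800 × 0.254 = 1727 ⇒ total 3227
20–39: 8400 × 0.941 = 7904
40–59: 20000 × 0.953 = 19060
60+: 6800 × 0.927 + 17400 × 0.574 = 6304 + 9988 = 16292
Net migration: 20–39 + 120 → 8024
→ [3227, 8024, 19060, 16292]
Period 2.
Births: 8024 × 0.075 = 602  |  19060 × 0.254 = 4841 ⇒ total 5443
20–39: 3227 × 0.941 = 3037
40–59: 8024 × 0.953 = 7647
60+: 19060 × 0.927 + 16292 × 0.574 = 17669 + 9352 = 27021
Net migration: 20–39 + 120 → 3157
→ [5443, 3157, 7647, 27021]
Period 3.
Births: 3157 × 0.075 = 237  |  7647 × 0.254 = 1942 ⇒ total 2179
20–39: 5443 × 0.941 = 5122
40–59: 3157 × 0.953 = 3009
60+: 7647 × 0.927 + 27021 × 0.574 = 7089 + 15510 = 22599
Net migration: 20–39 + 120 → 5242
→ [2179, 5242, 3009, 22599]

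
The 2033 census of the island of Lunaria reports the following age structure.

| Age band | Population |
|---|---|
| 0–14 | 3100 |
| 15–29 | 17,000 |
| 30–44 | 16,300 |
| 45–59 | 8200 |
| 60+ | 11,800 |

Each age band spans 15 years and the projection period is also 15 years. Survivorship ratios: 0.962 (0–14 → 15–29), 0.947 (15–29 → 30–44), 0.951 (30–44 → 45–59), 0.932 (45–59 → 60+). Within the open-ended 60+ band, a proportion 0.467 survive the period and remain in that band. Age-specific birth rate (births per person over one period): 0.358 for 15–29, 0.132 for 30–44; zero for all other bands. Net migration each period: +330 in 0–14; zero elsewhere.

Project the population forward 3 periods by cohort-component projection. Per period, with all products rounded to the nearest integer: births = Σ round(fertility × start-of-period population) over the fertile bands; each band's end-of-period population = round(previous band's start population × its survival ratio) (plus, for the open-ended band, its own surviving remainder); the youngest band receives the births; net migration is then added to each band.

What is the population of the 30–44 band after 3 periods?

— Period 1 —
Births: 17000 × 0.358 = 6086  |  16300 × 0.132 = 2152 → total 8238
15–29: 3100 × 0.962 = 2982
30–44: 17000 × 0.947 = 16099
45–59: 16300 × 0.951 = 15501
60+: 8200 × 0.932 + 11800 × 0.467 = 7642 + 5511 = 13153
Net migration: 0–14 + 330 → 8568
Giving 8568 / 2982 / 16099 / 15501 / 13153.
— Period 2 —
Births: 2982 × 0.358 = 1068  |  16099 × 0.132 = 2125 → total 3193
15–29: 8568 × 0.962 = 8242
30–44: 2982 × 0.947 = 2824
45–59: 16099 × 0.951 = 15310
60+: 15501 × 0.932 + 13153 × 0.467 = 14447 + 6142 = 20589
Net migration: 0–14 + 330 → 3523
Giving 3523 / 8242 / 2824 / 15310 / 20589.
— Period 3 —
Births: 8242 × 0.358 = 2951  |  2824 × 0.132 = 373 → total 3324
15–29: 3523 × 0.962 = 3389
30–44: 8242 × 0.947 = 7805
45–59: 2824 × 0.951 = 2686
60+: 15310 × 0.932 + 20589 × 0.467 = 14269 + 9615 = 23884
Net migration: 0–14 + 330 → 3654
Giving 3654 / 3389 / 7805 / 2686 / 23884.

7805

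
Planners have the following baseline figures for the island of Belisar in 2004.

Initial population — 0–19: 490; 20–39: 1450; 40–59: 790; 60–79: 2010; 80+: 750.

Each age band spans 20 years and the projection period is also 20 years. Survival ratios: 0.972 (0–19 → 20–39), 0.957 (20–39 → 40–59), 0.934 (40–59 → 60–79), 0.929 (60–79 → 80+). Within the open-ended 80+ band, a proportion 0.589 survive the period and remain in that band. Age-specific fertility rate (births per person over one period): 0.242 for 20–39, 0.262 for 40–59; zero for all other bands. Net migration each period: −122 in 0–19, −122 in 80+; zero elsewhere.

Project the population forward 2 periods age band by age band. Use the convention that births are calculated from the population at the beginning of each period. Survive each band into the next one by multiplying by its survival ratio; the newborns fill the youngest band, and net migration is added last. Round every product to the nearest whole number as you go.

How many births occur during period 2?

479

Call the bands 1 to 5, youngest first.
Period 1:
Births: 1450 * 0.242 = 351  |  790 * 0.262 = 207 → 558
Band 2: 490 * 0.972 = 476
Band 3: 1450 * 0.957 = 1388
Band 4: 790 * 0.934 = 738
Band 5: 2010 * 0.929 + 750 * 0.589 = 1867 + 442 = 2309
Net migration: Band 1 − 122 → 436; Band 5 − 122 → 2187
→ [436, 476, 1388, 738, 2187]
Period 2:
Births: 476 * 0.242 = 115  |  1388 * 0.262 = 364 → 479
Band 2: 436 * 0.972 = 424
Band 3: 476 * 0.957 = 456
Band 4: 1388 * 0.934 = 1296
Band 5: 738 * 0.929 + 2187 * 0.589 = 686 + 1288 = 1974
Net migration: Band 1 − 122 → 357; Band 5 − 122 → 1852
→ [357, 424, 456, 1296, 1852]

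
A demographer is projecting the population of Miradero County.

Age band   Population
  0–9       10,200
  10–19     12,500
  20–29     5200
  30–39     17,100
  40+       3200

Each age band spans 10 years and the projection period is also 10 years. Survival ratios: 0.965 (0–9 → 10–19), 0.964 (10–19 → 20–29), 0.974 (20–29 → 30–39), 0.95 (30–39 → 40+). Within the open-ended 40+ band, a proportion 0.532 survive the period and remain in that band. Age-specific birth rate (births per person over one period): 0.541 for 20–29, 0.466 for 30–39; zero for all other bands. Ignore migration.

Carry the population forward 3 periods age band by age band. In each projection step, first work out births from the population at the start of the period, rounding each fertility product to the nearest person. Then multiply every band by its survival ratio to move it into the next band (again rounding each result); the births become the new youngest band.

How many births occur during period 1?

10782

[period 1]
Births: 5200 * 0.541 = 2813  |  17100 * 0.466 = 7969 → total 10782
10–19: 10200 * 0.965 = 9843
20–29: 12500 * 0.964 = 12050
30–39: 5200 * 0.974 = 5065
40+: 17100 * 0.95 + 3200 * 0.532 = 16245 + 1702 = 17947
End of period: [10782, 9843, 12050, 5065, 17947]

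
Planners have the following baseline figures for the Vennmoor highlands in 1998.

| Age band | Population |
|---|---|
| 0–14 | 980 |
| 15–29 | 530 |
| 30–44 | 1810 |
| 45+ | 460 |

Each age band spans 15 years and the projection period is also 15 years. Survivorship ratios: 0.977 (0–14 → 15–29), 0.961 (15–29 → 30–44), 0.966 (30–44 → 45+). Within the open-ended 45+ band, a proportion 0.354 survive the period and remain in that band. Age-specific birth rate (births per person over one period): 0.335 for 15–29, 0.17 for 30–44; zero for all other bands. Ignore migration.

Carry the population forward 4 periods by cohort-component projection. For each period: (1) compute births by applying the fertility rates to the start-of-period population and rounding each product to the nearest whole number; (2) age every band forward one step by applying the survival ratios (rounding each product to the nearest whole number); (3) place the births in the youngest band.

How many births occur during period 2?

408

Call the groups 1 to 4, youngest first.
[period 1]
Births: 530 × 0.335 = 178 ; 1810 × 0.17 = 308 → 486
Group 2: 980 × 0.977 = 957
Group 3: 530 × 0.961 = 509
Group 4: 1810 × 0.966 + 460 × 0.354 = 1748 + 163 = 1911
Giving 486 / 957 / 509 / 1911.
[period 2]
Births: 957 × 0.335 = 321 ; 509 × 0.17 = 87 → 408
Group 2: 486 × 0.977 = 475
Group 3: 957 × 0.961 = 920
Group 4: 509 × 0.966 + 1911 × 0.354 = 492 + 676 = 1168
Giving 408 / 475 / 920 / 1168.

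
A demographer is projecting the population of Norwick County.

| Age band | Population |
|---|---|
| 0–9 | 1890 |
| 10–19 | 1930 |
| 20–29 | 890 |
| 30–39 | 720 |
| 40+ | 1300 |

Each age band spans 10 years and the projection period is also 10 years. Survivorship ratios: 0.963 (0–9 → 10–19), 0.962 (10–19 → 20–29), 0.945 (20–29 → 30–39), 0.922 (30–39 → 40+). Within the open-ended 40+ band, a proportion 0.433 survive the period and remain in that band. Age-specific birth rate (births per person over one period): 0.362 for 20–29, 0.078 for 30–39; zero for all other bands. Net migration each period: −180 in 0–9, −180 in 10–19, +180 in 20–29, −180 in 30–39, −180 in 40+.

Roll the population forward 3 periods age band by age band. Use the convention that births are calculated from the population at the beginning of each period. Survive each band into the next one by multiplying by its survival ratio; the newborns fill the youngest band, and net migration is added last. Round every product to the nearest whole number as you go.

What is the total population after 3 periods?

Let band 1 be 0–9 through band 5 = 40+.
[period 1]
Births: 890 * 0.362 = 322  |  720 * 0.078 = 56 ⇒ total 378
Band 2: 1890 * 0.963 = 1820
Band 3: 1930 * 0.962 = 1857
Band 4: 890 * 0.945 = 841
Band 5: 720 * 0.922 + 1300 * 0.433 = 664 + 563 = 1227
Net migration: Band 1 − 180 → 198; Band 2 − 180 → 1640; Band 3 + 180 → 2037; Band 4 − 180 → 661; Band 5 − 180 → 1047
→ [198, 1640, 2037, 661, 1047]
[period 2]
Births: 2037 * 0.362 = 737  |  661 * 0.078 = 52 ⇒ total 789
Band 2: 198 * 0.963 = 191
Band 3: 1640 * 0.962 = 1578
Band 4: 2037 * 0.945 = 1925
Band 5: 661 * 0.922 + 1047 * 0.433 = 609 + 453 = 1062
Net migration: Band 1 − 180 → 609; Band 2 − 180 → 11; Band 3 + 180 → 1758; Band 4 − 180 → 1745; Band 5 − 180 → 882
→ [609, 11, 1758, 1745, 882]
[period 3]
Births: 1758 * 0.362 = 636  |  1745 * 0.078 = 136 ⇒ total 772
Band 2: 609 * 0.963 = 586
Band 3: 11 * 0.962 = 11
Band 4: 1758 * 0.945 = 1661
Band 5: 1745 * 0.922 + 882 * 0.433 = 1609 + 382 = 1991
Net migration: Band 1 − 180 → 592; Band 2 − 180 → 406; Band 3 + 180 → 191; Band 4 − 180 → 1481; Band 5 − 180 → 1811
→ [592, 406, 191, 1481, 1811]
Total after period 3: 592 + 406 + 191 + 1481 + 1811 = 4481

4481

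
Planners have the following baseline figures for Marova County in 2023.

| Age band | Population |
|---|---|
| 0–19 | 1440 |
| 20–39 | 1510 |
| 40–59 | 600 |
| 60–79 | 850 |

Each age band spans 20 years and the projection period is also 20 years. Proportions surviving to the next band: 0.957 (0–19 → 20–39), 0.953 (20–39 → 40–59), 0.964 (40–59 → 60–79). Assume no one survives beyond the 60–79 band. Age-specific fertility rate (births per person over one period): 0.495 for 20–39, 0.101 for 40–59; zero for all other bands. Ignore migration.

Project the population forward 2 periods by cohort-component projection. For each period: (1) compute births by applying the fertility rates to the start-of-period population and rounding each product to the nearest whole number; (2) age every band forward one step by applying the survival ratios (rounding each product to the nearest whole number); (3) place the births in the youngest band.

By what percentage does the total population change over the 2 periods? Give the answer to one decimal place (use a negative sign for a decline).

Let band 1 be 0–19 through band 4 = 60–79.
[period 1]
Births: 1510 * 0.495 = 747, 600 * 0.101 = 61 ⇒ total 808
Band 2: 1440 * 0.957 = 1378
Band 3: 1510 * 0.953 = 1439
Band 4: 600 * 0.964 = 578
Population now: 0–19=808, 20–39=1378, 40–59=1439, 60–79=578
[period 2]
Births: 1378 * 0.495 = 682, 1439 * 0.101 = 145 ⇒ total 827
Band 2: 808 * 0.957 = 773
Band 3: 1378 * 0.953 = 1313
Band 4: 1439 * 0.964 = 1387
Population now: 0–19=827, 20–39=773, 40–59=1313, 60–79=1387
Total: 4400 → 4300; change = -100; percentage change = -2.3%

-2.3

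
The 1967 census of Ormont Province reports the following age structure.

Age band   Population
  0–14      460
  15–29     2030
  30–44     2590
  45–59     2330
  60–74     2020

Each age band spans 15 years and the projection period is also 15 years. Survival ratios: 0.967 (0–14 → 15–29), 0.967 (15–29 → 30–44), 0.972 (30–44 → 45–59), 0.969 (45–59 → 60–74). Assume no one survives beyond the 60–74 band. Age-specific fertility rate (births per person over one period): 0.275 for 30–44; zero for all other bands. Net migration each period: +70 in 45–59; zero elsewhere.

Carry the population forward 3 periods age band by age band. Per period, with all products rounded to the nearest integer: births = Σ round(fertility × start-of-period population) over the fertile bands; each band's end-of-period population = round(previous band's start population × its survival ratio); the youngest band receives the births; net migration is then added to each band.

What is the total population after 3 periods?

3711

After projecting period 1:
Births: 2590 * 0.275 = 712
15–29: 460 * 0.967 = 445
30–44: 2030 * 0.967 = 1963
45–59: 2590 * 0.972 = 2517
60–74: 2330 * 0.969 = 2258
Net migration: 45–59 + 70 → 2587
Giving 712 / 445 / 1963 / 2587 / 2258.
After projecting period 2:
Births: 1963 * 0.275 = 540
15–29: 712 * 0.967 = 689
30–44: 445 * 0.967 = 430
45–59: 1963 * 0.972 = 1908
60–74: 2587 * 0.969 = 2507
Net migration: 45–59 + 70 → 1978
Giving 540 / 689 / 430 / 1978 / 2507.
After projecting period 3:
Births: 430 * 0.275 = 118
15–29: 540 * 0.967 = 522
30–44: 689 * 0.967 = 666
45–59: 430 * 0.972 = 418
60–74: 1978 * 0.969 = 1917
Net migration: 45–59 + 70 → 488
Giving 118 / 522 / 666 / 488 / 1917.
Total after period 3: 118 + 522 + 666 + 488 + 1917 = 3711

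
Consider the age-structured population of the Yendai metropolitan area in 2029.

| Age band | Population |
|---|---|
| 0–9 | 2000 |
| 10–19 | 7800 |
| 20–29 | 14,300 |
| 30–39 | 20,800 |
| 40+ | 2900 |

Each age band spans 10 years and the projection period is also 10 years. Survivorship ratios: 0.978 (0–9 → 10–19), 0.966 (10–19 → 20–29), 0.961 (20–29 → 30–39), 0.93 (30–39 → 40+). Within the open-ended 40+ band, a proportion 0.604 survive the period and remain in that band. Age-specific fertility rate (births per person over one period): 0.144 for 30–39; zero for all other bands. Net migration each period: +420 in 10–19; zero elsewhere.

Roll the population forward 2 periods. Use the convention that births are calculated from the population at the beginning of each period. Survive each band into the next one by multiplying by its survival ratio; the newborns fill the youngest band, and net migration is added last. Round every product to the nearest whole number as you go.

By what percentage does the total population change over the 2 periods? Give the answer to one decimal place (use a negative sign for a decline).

-15.5

Call the bands 1 to 5, youngest first.
Period 1.
Births: 20800 × 0.144 = 2995
Band 2: 2000 × 0.978 = 1956
Band 3: 7800 × 0.966 = 7535
Band 4: 14300 × 0.961 = 13742
Band 5: 20800 × 0.93 + 2900 × 0.604 = 19344 + 1752 = 21096
Net migration: Band 2 + 420 → 2376
Population now: 0–9=2995, 10–19=2376, 20–29=7535, 30–39=13742, 40+=21096
Period 2.
Births: 13742 × 0.144 = 1979
Band 2: 2995 × 0.978 = 2929
Band 3: 2376 × 0.966 = 2295
Band 4: 7535 × 0.961 = 7241
Band 5: 13742 × 0.93 + 21096 × 0.604 = 12780 + 12742 = 25522
Net migration: Band 2 + 420 → 3349
Population now: 0–9=1979, 10–19=3349, 20–29=2295, 30–39=7241, 40+=25522
Total: 47800 → 40386; change = -7414; percentage change = -15.5%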